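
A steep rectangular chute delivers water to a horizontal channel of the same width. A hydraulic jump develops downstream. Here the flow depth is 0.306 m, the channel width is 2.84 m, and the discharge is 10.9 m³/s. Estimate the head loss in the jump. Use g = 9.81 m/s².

q = Q/b = 10.9/2.84 = 3.84 m²/s; V₁ = q/y₁ = 12.5 m/s. Fr₁ = V₁/√(g·y₁) = 7.24.
Sequent-depth ratio: y₂/y₁ = ½[√(1 + 8Fr₁²) − 1] = ½[√420.2 − 1] = 9.75.
y₂ = 9.75 × 0.306 = 2.98 m.
V₂ = q/y₂ = 3.84/2.98 = 1.29 m/s. E₁ = y₁ + V₁²/2g = 8.32 m; E₂ = y₂ + V₂²/2g = 3.07 m. ΔE = E₁ − E₂ = 5.26 m.

ΔE = 5.26 m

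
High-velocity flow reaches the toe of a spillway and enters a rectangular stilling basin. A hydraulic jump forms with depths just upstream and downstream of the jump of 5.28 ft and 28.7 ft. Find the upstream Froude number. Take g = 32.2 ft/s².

Fr₁ = 4.18

For a rectangular channel the momentum equation gives q² = ½·g·y₁·y₂·(y₁ + y₂) = ½×32.2×5.28×28.7×34.0 = 82902.
q = √82902 = 288 ft²/s.
V₁ = q/y₁ = 54.5 ft/s; Fr₁ = V₁/√(g·y₁) = 4.18.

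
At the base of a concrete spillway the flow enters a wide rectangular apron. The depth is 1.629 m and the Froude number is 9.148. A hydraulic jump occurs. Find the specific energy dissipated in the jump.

Fr₁ = 9.148 (given).
From the momentum equation for a rectangular channel, y₂/y₁ = ½[√(1 + 8Fr₁²) − 1] = ½[√670.49 − 1] = 12.45.
y₂ = 12.45 × 1.629 = 20.28 m.
Head loss: ΔE = (y₂ − y₁)³/(4y₁y₂) = (20.28 − 1.629)³/(4×1.629×20.28) = 6484/132.1 = 49.08 m.

ΔE = 49.08 m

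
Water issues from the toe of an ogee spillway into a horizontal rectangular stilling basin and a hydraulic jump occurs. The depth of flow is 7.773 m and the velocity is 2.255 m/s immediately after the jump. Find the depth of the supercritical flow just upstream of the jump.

y₁ = 0.9263 m

Fr₂ = V₂/√(g·y₂) = 2.255/√(9.81×7.773) = 0.2582.
Applying the sequent-depth relation in reverse, y₁/y₂ = ½[√(1 + 8Fr₂²) − 1] = ½[√1.5335 − 1] = 0.1192.
y₁ = 0.1192 × 7.773 = 0.9263 m.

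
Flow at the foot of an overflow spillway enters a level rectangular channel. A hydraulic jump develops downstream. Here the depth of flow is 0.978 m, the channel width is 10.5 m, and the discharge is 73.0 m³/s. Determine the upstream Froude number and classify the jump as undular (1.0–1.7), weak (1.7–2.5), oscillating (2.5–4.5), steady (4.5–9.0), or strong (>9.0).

q = Q/b = 73.0/10.5 = 6.95 m²/s; V₁ = q/y₁ = 7.11 m/s. Fr₁ = V₁/√(g·y₁) = 2.30.
Fr₁ = 2.30 lies in the weak range.

Fr₁ = 2.30; weak jump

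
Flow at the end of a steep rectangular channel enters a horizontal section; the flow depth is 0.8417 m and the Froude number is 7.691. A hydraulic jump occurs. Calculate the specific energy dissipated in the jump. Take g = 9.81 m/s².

ΔE = 16.76 m

Fr₁ = 7.691 (given).
Conjugate-depth relation: y₂/y₁ = ½[√(1 + 8Fr₁²) − 1] = ½[√474.21 − 1] = 10.39.
y₂ = 10.39 × 0.8417 = 8.744 m.
V₁ = Fr₁·√(g·y₁) = 7.691×√(9.81×0.8417) = 22.10 m/s; q = V₁·y₁ = 18.60 m²/s. V₂ = q/y₂ = 18.60/8.744 = 2.127 m/s. E₁ = y₁ + V₁²/2g = 25.74 m; E₂ = y₂ + V₂²/2g = 8.974 m. ΔE = E₁ − E₂ = 16.76 m.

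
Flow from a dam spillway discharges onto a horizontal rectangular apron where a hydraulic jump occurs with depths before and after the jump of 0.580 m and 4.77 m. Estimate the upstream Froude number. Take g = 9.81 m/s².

For a rectangular channel the momentum equation gives q² = ½·g·y₁·y₂·(y₁ + y₂) = ½×9.81×0.580×4.77×5.35 = 72.6.
q = √72.6 = 8.52 m²/s.
V₁ = q/y₁ = 14.7 m/s; Fr₁ = V₁/√(g·y₁) = 6.16.

Fr₁ = 6.16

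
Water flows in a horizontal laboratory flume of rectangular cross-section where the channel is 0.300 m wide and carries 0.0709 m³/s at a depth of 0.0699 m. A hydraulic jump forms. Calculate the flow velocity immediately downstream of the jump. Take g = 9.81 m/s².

q = Q/b = 0.0709/0.300 = 0.236 m²/s; V₁ = q/y₁ = 3.38 m/s. Fr₁ = V₁/√(g·y₁) = 4.08.
By Bélanger, y₂/y₁ = ½[√(1 + 8Fr₁²) − 1] = ½[√134.4 − 1] = 5.30.
y₂ = 5.30 × 0.0699 = 0.370 m.
V₂ = q/y₂ = 0.236/0.370 = 0.638 m/s.

V₂ = 0.638 m/s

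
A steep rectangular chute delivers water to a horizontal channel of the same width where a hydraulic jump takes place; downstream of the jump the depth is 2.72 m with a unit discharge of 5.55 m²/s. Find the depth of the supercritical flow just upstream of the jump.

y₁ = 0.679 m

V₂ = q/y₂ = 5.55/2.72 = 2.04 m/s; Fr₂ = V₂/√(g·y₂) = 0.395.
Applying the sequent-depth relation in reverse, y₁/y₂ = ½[√(1 + 8Fr₂²) − 1] = ½[√2.248 − 1] = 0.250.
y₁ = 0.250 × 2.72 = 0.679 m.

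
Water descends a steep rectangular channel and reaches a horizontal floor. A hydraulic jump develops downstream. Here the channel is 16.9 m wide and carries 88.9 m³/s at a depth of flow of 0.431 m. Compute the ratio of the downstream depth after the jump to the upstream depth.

y₂/y₁ = 7.91

q = Q/b = 88.9/16.9 = 5.26 m²/s; V₁ = q/y₁ = 12.2 m/s. Fr₁ = V₁/√(g·y₁) = 5.94.
By Bélanger, y₂/y₁ = ½[√(1 + 8Fr₁²) − 1] = ½[√282.9 − 1] = 7.91.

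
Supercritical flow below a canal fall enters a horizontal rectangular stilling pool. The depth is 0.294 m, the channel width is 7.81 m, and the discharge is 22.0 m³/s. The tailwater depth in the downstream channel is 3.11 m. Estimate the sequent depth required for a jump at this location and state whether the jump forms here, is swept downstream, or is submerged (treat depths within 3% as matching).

q = Q/b = 22.0/7.81 = 2.82 m²/s; V₁ = q/y₁ = 9.58 m/s. Fr₁ = V₁/√(g·y₁) = 5.64.
Sequent-depth ratio: y₂/y₁ = ½[√(1 + 8Fr₁²) − 1] = ½[√255.6 − 1] = 7.49.
y₂ = 7.49 × 0.294 = 2.20 m.
Tailwater y_tw = 3.11 m: y_tw > y₂, so the jump is submerged.

y₂ = 2.20 m; the jump is submerged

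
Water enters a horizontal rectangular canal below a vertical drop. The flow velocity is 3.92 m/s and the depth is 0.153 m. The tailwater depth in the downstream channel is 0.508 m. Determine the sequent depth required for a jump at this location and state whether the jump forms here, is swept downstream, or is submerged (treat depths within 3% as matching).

Fr₁ = V₁/√(g·y₁) = 3.92/√(9.81×0.153) = 3.20.
By Bélanger, y₂/y₁ = ½[√(1 + 8Fr₁²) − 1] = ½[√82.90 − 1] = 4.05.
y₂ = 4.05 × 0.153 = 0.620 m.
Tailwater y_tw = 0.508 m: y_tw < y₂, so the jump is swept downstream.

y₂ = 0.620 m; the jump is swept downstream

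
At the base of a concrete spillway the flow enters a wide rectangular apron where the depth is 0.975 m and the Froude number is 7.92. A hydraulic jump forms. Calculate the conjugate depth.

Fr₁ = 7.92 (given).
Sequent-depth ratio: y₂/y₁ = ½[√(1 + 8Fr₁²) − 1] = ½[√502.8 − 1] = 10.7.
y₂ = 10.7 × 0.975 = 10.4 m.

y₂ = 10.4 m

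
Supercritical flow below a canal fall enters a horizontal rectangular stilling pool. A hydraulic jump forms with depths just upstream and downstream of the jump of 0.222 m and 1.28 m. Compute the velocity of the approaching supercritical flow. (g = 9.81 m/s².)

V₁ = 6.52 m/s

For a rectangular channel the momentum equation gives q² = ½·g·y₁·y₂·(y₁ + y₂) = ½×9.81×0.222×1.28×1.50 = 2.09.
q = √2.09 = 1.45 m²/s.
V₁ = q/y₁ = 1.45/0.222 = 6.52 m/s.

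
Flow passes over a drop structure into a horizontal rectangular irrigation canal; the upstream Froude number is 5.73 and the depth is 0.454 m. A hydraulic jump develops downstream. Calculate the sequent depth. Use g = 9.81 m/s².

y₂ = 3.46 m

Fr₁ = 5.73 (given).
Bélanger equation: y₂/y₁ = ½[√(1 + 8Fr₁²) − 1] = ½[√263.7 − 1] = 7.62.
y₂ = 7.62 × 0.454 = 3.46 m.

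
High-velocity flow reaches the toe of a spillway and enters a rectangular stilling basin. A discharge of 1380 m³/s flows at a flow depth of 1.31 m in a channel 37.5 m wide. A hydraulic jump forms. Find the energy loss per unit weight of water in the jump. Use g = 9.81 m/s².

ΔE = 27.3 m

q = Q/b = 1380/37.5 = 36.8 m²/s; V₁ = q/y₁ = 28.1 m/s. Fr₁ = V₁/√(g·y₁) = 7.84.
Sequent-depth ratio: y₂/y₁ = ½[√(1 + 8Fr₁²) − 1] = ½[√492.3 − 1] = 10.6.
y₂ = 10.6 × 1.31 = 13.9 m.
Head loss: ΔE = (y₂ − y₁)³/(4y₁y₂) = (13.9 − 1.31)³/(4×1.31×13.9) = 1985/72.7 = 27.3 m.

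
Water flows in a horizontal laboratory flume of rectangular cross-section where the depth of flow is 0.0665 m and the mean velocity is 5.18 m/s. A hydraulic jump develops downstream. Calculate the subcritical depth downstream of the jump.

Fr₁ = V₁/√(g·y₁) = 5.18/√(9.81×0.0665) = 6.41.
From the momentum equation for a rectangular channel, y₂/y₁ = ½[√(1 + 8Fr₁²) − 1] = ½[√330.0 − 1] = 8.58.
y₂ = 8.58 × 0.0665 = 0.571 m.

y₂ = 0.571 m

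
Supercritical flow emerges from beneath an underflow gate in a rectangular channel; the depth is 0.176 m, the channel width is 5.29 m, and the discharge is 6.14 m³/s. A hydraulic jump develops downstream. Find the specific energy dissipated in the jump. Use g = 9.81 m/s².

ΔE = 1.18 m

q = Q/b = 6.14/5.29 = 1.16 m²/s; V₁ = q/y₁ = 6.59 m/s. Fr₁ = V₁/√(g·y₁) = 5.02.
Sequent-depth ratio: y₂/y₁ = ½[√(1 + 8Fr₁²) − 1] = ½[√202.5 − 1] = 6.62.
y₂ = 6.62 × 0.176 = 1.16 m.
V₂ = q/y₂ = 1.16/1.16 = 0.997 m/s. E₁ = y₁ + V₁²/2g = 2.39 m; E₂ = y₂ + V₂²/2g = 1.21 m. ΔE = E₁ − E₂ = 1.18 m.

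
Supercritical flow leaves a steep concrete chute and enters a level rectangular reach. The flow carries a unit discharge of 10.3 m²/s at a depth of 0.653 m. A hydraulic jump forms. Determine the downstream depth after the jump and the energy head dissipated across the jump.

V₁ = q/y₁ = 10.3/0.653 = 15.8 m/s. Fr₁ = V₁/√(g·y₁) = 15.8/√(9.81×0.653) = 6.23.
By Bélanger, y₂/y₁ = ½[√(1 + 8Fr₁²) − 1] = ½[√311.7 − 1] = 8.33.
y₂ = 8.33 × 0.653 = 5.44 m.
Head loss: ΔE = (y₂ − y₁)³/(4y₁y₂) = (5.44 − 0.653)³/(4×0.653×5.44) = 110/14.2 = 7.71 m.

y₂ = 5.44 m; ΔE = 7.71 m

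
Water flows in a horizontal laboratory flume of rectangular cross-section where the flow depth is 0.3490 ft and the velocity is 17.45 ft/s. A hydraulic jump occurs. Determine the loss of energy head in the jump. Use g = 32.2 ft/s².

Fr₁ = V₁/√(g·y₁) = 17.45/√(32.2×0.3490) = 5.205.
From the momentum equation for a rectangular channel, y₂/y₁ = ½[√(1 + 8Fr₁²) − 1] = ½[√217.77 − 1] = 6.879.
y₂ = 6.879 × 0.3490 = 2.401 ft.
q = V₁·y₁ = 17.45 × 0.3490 = 6.090 ft²/s. V₂ = q/y₂ = 6.090/2.401 = 2.537 ft/s. E₁ = y₁ + V₁²/2g = 5.077 ft; E₂ = y₂ + V₂²/2g = 2.501 ft. ΔE = E₁ − E₂ = 2.577 ft.

ΔE = 2.577 ft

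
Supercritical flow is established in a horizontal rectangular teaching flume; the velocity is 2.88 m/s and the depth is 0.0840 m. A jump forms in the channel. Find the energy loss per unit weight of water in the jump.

Fr₁ = V₁/√(g·y₁) = 2.88/√(9.81×0.0840) = 3.17.
From the momentum equation for a rectangular channel, y₂/y₁ = ½[√(1 + 8Fr₁²) − 1] = ½[√81.52 − 1] = 4.01.
y₂ = 4.01 × 0.0840 = 0.337 m.
q = V₁·y₁ = 2.88 × 0.0840 = 0.242 m²/s. V₂ = q/y₂ = 0.242/0.337 = 0.717 m/s. E₁ = y₁ + V₁²/2g = 0.507 m; E₂ = y₂ + V₂²/2g = 0.363 m. ΔE = E₁ − E₂ = 0.143 m.

ΔE = 0.143 m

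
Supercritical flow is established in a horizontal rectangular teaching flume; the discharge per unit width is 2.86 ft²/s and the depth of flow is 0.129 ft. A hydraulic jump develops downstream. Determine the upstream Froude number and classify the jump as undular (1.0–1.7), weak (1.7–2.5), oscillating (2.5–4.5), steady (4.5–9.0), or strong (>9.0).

Fr₁ = 10.9; strong jump

V₁ = q/y₁ = 2.86/0.129 = 22.2 ft/s. Fr₁ = V₁/√(g·y₁) = 22.2/√(32.2×0.129) = 10.9.
Fr₁ = 10.9 lies in the strong range.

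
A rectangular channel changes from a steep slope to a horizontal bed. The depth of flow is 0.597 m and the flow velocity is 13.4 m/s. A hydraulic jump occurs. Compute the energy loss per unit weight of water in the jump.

ΔE = 5.19 m

Fr₁ = V₁/√(g·y₁) = 13.4/√(9.81×0.597) = 5.54.
Sequent-depth ratio: y₂/y₁ = ½[√(1 + 8Fr₁²) − 1] = ½[√246.3 − 1] = 7.35.
y₂ = 7.35 × 0.597 = 4.39 m.
q = V₁·y₁ = 13.4 × 0.597 = 8.00 m²/s. V₂ = q/y₂ = 8.00/4.39 = 1.82 m/s. E₁ = y₁ + V₁²/2g = 9.75 m; E₂ = y₂ + V₂²/2g = 4.56 m. ΔE = E₁ − E₂ = 5.19 m.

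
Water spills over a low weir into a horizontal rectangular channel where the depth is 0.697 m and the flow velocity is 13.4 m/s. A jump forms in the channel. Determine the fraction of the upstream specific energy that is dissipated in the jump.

ΔE/E₁ = 0.501 (50.1%)

Fr₁ = V₁/√(g·y₁) = 13.4/√(9.81×0.697) = 5.12.
By Bélanger, y₂/y₁ = ½[√(1 + 8Fr₁²) − 1] = ½[√211.1 − 1] = 6.76.
y₂ = 6.76 × 0.697 = 4.71 m.
E₁ = y₁ + V₁²/2g = 9.85 m. ΔE = (y₂ − y₁)³/(4y₁y₂) = 4.93 m. ΔE/E₁ = 4.93/9.85 = 0.501.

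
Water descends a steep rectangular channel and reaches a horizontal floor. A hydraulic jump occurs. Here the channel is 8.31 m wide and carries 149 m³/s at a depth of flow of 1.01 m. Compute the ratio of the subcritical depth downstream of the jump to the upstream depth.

y₂/y₁ = 7.49

q = Q/b = 149/8.31 = 17.9 m²/s; V₁ = q/y₁ = 17.8 m/s. Fr₁ = V₁/√(g·y₁) = 5.64.
By Bélanger, y₂/y₁ = ½[√(1 + 8Fr₁²) − 1] = ½[√255.5 − 1] = 7.49.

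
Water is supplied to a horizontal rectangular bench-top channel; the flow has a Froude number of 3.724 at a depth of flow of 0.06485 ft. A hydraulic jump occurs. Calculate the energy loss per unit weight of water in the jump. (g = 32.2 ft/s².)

ΔE = 0.1843 ft

Fr₁ = 3.724 (given).
By Bélanger, y₂/y₁ = ½[√(1 + 8Fr₁²) − 1] = ½[√111.95 − 1] = 4.790.
y₂ = 4.790 × 0.06485 = 0.3106 ft.
V₁ = Fr₁·√(g·y₁) = 3.724×√(32.2×0.06485) = 5.381 ft/s; q = V₁·y₁ = 0.3490 ft²/s. V₂ = q/y₂ = 0.3490/0.3106 = 1.123 ft/s. E₁ = y₁ + V₁²/2g = 0.5145 ft; E₂ = y₂ + V₂²/2g = 0.3302 ft. ΔE = E₁ − E₂ = 0.1843 ft.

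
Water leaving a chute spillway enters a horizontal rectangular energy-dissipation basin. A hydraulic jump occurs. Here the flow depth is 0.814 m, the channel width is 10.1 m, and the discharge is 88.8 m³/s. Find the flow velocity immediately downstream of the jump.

V₂ = 2.19 m/s

q = Q/b = 88.8/10.1 = 8.79 m²/s; V₁ = q/y₁ = 10.8 m/s. Fr₁ = V₁/√(g·y₁) = 3.82.
Conjugate-depth relation: y₂/y₁ = ½[√(1 + 8Fr₁²) − 1] = ½[√117.9 − 1] = 4.93.
y₂ = 4.93 × 0.814 = 4.01 m.
V₂ = q/y₂ = 8.79/4.01 = 2.19 m/s.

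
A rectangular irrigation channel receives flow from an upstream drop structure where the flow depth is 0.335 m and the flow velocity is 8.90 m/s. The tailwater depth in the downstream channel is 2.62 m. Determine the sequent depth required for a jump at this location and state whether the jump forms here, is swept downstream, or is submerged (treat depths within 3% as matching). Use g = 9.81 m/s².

Fr₁ = V₁/√(g·y₁) = 8.90/√(9.81×0.335) = 4.91.
Conjugate-depth relation: y₂/y₁ = ½[√(1 + 8Fr₁²) − 1] = ½[√193.8 − 1] = 6.46.
y₂ = 6.46 × 0.335 = 2.16 m.
Tailwater y_tw = 2.62 m: y_tw > y₂, so the jump is submerged.

y₂ = 2.16 m; the jump is submerged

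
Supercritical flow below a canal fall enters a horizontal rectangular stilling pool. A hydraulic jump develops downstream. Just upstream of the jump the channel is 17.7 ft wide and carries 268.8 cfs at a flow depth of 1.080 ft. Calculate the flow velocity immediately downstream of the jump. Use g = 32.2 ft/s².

q = Q/b = 268.8/17.7 = 15.19 ft²/s; V₁ = q/y₁ = 14.06 ft/s. Fr₁ = V₁/√(g·y₁) = 2.384.
Sequent-depth ratio: y₂/y₁ = ½[√(1 + 8Fr₁²) − 1] = ½[√46.486 − 1] = 2.909.
y₂ = 2.909 × 1.080 = 3.142 ft.
V₂ = q/y₂ = 15.19/3.142 = 4.834 ft/s.

V₂ = 4.834 ft/s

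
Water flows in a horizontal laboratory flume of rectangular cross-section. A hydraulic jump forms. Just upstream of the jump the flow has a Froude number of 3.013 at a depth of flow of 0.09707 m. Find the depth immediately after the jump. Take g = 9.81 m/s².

y₂ = 0.3679 m

Fr₁ = 3.013 (given).
Conjugate-depth relation: y₂/y₁ = ½[√(1 + 8Fr₁²) − 1] = ½[√73.625 − 1] = 3.790.
y₂ = 3.790 × 0.09707 = 0.3679 m.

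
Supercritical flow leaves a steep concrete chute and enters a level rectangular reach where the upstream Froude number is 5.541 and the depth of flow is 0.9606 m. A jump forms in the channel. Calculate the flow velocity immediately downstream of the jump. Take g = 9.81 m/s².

V₂ = 2.314 m/s

Fr₁ = 5.541 (given).
Conjugate-depth relation: y₂/y₁ = ½[√(1 + 8Fr₁²) − 1] = ½[√246.62 − 1] = 7.352.
y₂ = 7.352 × 0.9606 = 7.062 m.
V₁ = Fr₁·√(g·y₁) = 5.541×√(9.81×0.9606) = 17.01 m/s; q = V₁·y₁ = 16.34 m²/s.
V₂ = q/y₂ = 16.34/7.062 = 2.314 m/s.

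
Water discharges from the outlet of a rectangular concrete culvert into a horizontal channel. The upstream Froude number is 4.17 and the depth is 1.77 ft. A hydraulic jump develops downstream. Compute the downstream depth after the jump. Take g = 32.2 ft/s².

Fr₁ = 4.17 (given).
By Bélanger, y₂/y₁ = ½[√(1 + 8Fr₁²) − 1] = ½[√140.1 − 1] = 5.42.
y₂ = 5.42 × 1.77 = 9.59 ft.

y₂ = 9.59 ft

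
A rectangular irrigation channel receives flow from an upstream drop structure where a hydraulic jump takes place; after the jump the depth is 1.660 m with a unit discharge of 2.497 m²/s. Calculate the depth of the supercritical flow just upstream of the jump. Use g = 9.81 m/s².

V₂ = q/y₂ = 2.497/1.660 = 1.504 m/s; Fr₂ = V₂/√(g·y₂) = 0.3728.
The Bélanger relation is symmetric: y₁/y₂ = ½[√(1 + 8Fr₂²) − 1] = ½[√2.1116 − 1] = 0.2266.
y₁ = 0.2266 × 1.660 = 0.3761 m.

y₁ = 0.3761 m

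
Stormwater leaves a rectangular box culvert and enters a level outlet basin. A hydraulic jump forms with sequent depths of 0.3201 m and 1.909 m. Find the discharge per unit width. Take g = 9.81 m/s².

q = 2.585 m²/s

For a rectangular channel the momentum equation gives q² = ½·g·y₁·y₂·(y₁ + y₂) = ½×9.81×0.3201×1.909×2.229 = 6.681.
q = √6.681 = 2.585 m²/s.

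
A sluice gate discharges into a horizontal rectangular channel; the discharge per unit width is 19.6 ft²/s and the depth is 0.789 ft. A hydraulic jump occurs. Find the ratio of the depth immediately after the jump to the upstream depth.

V₁ = q/y₁ = 19.6/0.789 = 24.8 ft/s. Fr₁ = V₁/√(g·y₁) = 24.8/√(32.2×0.789) = 4.93.
Conjugate-depth relation: y₂/y₁ = ½[√(1 + 8Fr₁²) − 1] = ½[√195.3 − 1] = 6.49.

y₂/y₁ = 6.49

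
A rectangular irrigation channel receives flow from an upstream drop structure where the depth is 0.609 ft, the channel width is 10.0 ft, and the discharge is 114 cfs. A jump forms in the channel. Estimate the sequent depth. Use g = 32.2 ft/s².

y₂ = 3.35 ft

q = Q/b = 114/10.0 = 11.4 ft²/s; V₁ = q/y₁ = 18.7 ft/s. Fr₁ = V₁/√(g·y₁) = 4.23.
Bélanger equation: y₂/y₁ = ½[√(1 + 8Fr₁²) − 1] = ½[√144.0 − 1] = 5.50.
y₂ = 5.50 × 0.609 = 3.35 ft.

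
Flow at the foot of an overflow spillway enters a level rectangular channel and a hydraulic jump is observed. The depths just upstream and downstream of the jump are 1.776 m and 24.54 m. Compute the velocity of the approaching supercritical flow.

For a rectangular channel the momentum equation gives q² = ½·g·y₁·y₂·(y₁ + y₂) = ½×9.81×1.776×24.54×26.32 = 5626.
q = √5626 = 75.00 m²/s.
V₁ = q/y₁ = 75.00/1.776 = 42.23 m/s.

V₁ = 42.23 m/s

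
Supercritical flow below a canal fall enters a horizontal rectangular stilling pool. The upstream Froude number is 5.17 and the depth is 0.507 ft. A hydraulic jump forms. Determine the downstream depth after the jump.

Fr₁ = 5.17 (given).
Sequent-depth ratio: y₂/y₁ = ½[√(1 + 8Fr₁²) − 1] = ½[√214.8 − 1] = 6.83.
y₂ = 6.83 × 0.507 = 3.46 ft.

y₂ = 3.46 ft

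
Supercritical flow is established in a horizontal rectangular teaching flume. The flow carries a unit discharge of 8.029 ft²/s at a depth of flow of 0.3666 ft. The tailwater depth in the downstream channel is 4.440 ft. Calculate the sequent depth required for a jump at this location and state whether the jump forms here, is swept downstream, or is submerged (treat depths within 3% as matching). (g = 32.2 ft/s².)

V₁ = q/y₁ = 8.029/0.3666 = 21.90 ft/s. Fr₁ = V₁/√(g·y₁) = 21.90/√(32.2×0.3666) = 6.374.
By Bélanger, y₂/y₁ = ½[√(1 + 8Fr₁²) − 1] = ½[√326.07 − 1] = 8.529.
y₂ = 8.529 × 0.3666 = 3.127 ft.
Tailwater y_tw = 4.440 ft: y_tw > y₂, so the jump is submerged.

y₂ = 3.127 ft; the jump is submerged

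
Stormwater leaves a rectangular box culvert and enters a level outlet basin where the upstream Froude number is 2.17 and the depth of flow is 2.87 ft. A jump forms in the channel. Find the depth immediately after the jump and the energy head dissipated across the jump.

y₂ = 7.49 ft; ΔE = 1.15 ft

Fr₁ = 2.17 (given).
Sequent-depth ratio: y₂/y₁ = ½[√(1 + 8Fr₁²) − 1] = ½[√38.67 − 1] = 2.61.
y₂ = 2.61 × 2.87 = 7.49 ft.
Head loss: ΔE = (y₂ − y₁)³/(4y₁y₂) = (7.49 − 2.87)³/(4×2.87×7.49) = 98.5/86.0 = 1.15 ft.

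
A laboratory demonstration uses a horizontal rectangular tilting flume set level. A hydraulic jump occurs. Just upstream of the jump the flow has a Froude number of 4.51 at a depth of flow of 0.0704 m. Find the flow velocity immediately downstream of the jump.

V₂ = 0.636 m/s

Fr₁ = 4.51 (given).
By Bélanger, y₂/y₁ = ½[√(1 + 8Fr₁²) − 1] = ½[√163.7 − 1] = 5.90.
y₂ = 5.90 × 0.0704 = 0.415 m.
V₁ = Fr₁·√(g·y₁) = 4.51×√(9.81×0.0704) = 3.75 m/s; q = V₁·y₁ = 0.264 m²/s.
V₂ = q/y₂ = 0.264/0.415 = 0.636 m/s.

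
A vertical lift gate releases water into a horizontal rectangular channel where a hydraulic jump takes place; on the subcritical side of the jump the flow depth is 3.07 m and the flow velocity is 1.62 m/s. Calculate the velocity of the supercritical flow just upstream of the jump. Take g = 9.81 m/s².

V₁ = 10.7 m/s

Fr₂ = V₂/√(g·y₂) = 1.62/√(9.81×3.07) = 0.295.
Since the conjugate-depth ratio holds either way, y₁/y₂ = ½[√(1 + 8Fr₂²) − 1] = ½[√1.697 − 1] = 0.151.
y₁ = 0.151 × 3.07 = 0.465 m.
V₁ = q/y₁ = 4.97/0.465 = 10.7 m/s.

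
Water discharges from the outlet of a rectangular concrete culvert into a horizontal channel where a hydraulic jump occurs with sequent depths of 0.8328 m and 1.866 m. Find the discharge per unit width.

For a rectangular channel the momentum equation gives q² = ½·g·y₁·y₂·(y₁ + y₂) = ½×9.81×0.8328×1.866×2.699 = 20.57.
q = √20.57 = 4.536 m²/s.

q = 4.536 m²/s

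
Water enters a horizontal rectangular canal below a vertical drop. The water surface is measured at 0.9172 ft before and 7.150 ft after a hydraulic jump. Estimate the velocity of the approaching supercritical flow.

V₁ = 31.82 ft/s

For a rectangular channel the momentum equation gives q² = ½·g·y₁·y₂·(y₁ + y₂) = ½×32.2×0.9172×7.150×8.067 = 851.8.
q = √851.8 = 29.18 ft²/s.
V₁ = q/y₁ = 29.18/0.9172 = 31.82 ft/s.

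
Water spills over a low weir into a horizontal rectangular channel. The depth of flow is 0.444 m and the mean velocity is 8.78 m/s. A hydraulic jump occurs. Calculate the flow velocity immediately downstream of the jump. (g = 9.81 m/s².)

Fr₁ = V₁/√(g·y₁) = 8.78/√(9.81×0.444) = 4.21.
Bélanger equation: y₂/y₁ = ½[√(1 + 8Fr₁²) − 1] = ½[√142.6 − 1] = 5.47.
y₂ = 5.47 × 0.444 = 2.43 m.
q = V₁·y₁ = 8.78 × 0.444 = 3.90 m²/s.
V₂ = q/y₂ = 3.90/2.43 = 1.60 m/s.

V₂ = 1.60 m/s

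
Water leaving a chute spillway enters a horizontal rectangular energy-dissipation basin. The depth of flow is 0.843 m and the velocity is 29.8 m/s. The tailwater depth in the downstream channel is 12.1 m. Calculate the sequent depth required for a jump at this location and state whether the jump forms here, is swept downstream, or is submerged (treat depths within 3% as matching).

y₂ = 11.9 m; the jump forms here

Fr₁ = V₁/√(g·y₁) = 29.8/√(9.81×0.843) = 10.4.
Bélanger equation: y₂/y₁ = ½[√(1 + 8Fr₁²) − 1] = ½[√860.1 − 1] = 14.2.
y₂ = 14.2 × 0.843 = 11.9 m.
Tailwater y_tw = 12.1 m: y_tw ≈ y₂, so the jump forms here.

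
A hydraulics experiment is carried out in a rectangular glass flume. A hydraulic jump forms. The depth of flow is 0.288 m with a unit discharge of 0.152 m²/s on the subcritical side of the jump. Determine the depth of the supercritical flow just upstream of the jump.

y₁ = 0.0486 m

V₂ = q/y₂ = 0.152/0.288 = 0.528 m/s; Fr₂ = V₂/√(g·y₂) = 0.314.
Since the conjugate-depth ratio holds either way, y₁/y₂ = ½[√(1 + 8Fr₂²) − 1] = ½[√1.789 − 1] = 0.169.
y₁ = 0.169 × 0.288 = 0.0486 m.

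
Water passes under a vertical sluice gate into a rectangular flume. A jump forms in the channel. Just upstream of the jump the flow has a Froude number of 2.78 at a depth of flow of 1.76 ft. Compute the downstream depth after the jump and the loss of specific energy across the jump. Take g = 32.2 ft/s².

y₂ = 6.10 ft; ΔE = 1.90 ft

Fr₁ = 2.78 (given).
Sequent-depth ratio: y₂/y₁ = ½[√(1 + 8Fr₁²) − 1] = ½[√62.83 − 1] = 3.46.
y₂ = 3.46 × 1.76 = 6.10 ft.
Head loss: ΔE = (y₂ − y₁)³/(4y₁y₂) = (6.10 − 1.76)³/(4×1.76×6.10) = 81.5/42.9 = 1.90 ft.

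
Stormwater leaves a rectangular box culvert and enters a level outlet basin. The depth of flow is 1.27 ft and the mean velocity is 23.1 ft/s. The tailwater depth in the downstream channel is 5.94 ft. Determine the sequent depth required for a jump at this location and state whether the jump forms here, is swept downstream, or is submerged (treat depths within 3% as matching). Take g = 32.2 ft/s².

Fr₁ = V₁/√(g·y₁) = 23.1/√(32.2×1.27) = 3.61.
From the momentum equation for a rectangular channel, y₂/y₁ = ½[√(1 + 8Fr₁²) − 1] = ½[√105.4 − 1] = 4.63.
y₂ = 4.63 × 1.27 = 5.88 ft.
Tailwater y_tw = 5.94 ft: y_tw ≈ y₂, so the jump forms here.

y₂ = 5.88 ft; the jump forms here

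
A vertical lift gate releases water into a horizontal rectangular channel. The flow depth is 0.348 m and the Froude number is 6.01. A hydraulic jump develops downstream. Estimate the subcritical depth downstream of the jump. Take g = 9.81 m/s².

Fr₁ = 6.01 (given).
Sequent-depth ratio: y₂/y₁ = ½[√(1 + 8Fr₁²) − 1] = ½[√290.0 − 1] = 8.01.
y₂ = 8.01 × 0.348 = 2.79 m.

y₂ = 2.79 m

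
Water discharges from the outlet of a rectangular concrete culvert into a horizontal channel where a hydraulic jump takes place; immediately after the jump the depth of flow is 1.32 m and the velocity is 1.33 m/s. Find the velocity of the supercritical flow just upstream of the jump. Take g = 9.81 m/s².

V₁ = 5.96 m/s

Fr₂ = V₂/√(g·y₂) = 1.33/√(9.81×1.32) = 0.370.
The Bélanger relation is symmetric: y₁/y₂ = ½[√(1 + 8Fr₂²) − 1] = ½[√2.093 − 1] = 0.223.
y₁ = 0.223 × 1.32 = 0.295 m.
V₁ = q/y₁ = 1.76/0.295 = 5.96 m/s.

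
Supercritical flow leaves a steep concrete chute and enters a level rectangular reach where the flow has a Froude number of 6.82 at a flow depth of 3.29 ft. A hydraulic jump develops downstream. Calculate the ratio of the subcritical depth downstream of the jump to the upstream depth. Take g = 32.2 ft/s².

y₂/y₁ = 9.16

Fr₁ = 6.82 (given).
By Bélanger, y₂/y₁ = ½[√(1 + 8Fr₁²) − 1] = ½[√373.1 − 1] = 9.16.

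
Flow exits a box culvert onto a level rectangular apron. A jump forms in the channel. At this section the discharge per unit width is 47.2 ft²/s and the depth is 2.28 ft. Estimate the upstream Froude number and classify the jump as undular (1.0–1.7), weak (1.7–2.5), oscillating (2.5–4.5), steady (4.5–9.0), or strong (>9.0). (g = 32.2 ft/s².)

Fr₁ = 2.42; weak jump

V₁ = q/y₁ = 47.2/2.28 = 20.7 ft/s. Fr₁ = V₁/√(g·y₁) = 20.7/√(32.2×2.28) = 2.42.
Fr₁ = 2.42 lies in the weak range.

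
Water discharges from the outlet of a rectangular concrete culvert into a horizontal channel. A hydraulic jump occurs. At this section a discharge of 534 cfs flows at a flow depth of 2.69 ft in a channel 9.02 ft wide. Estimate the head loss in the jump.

q = Q/b = 534/9.02 = 59.2 ft²/s; V₁ = q/y₁ = 22.0 ft/s. Fr₁ = V₁/√(g·y₁) = 2.36.
Conjugate-depth relation: y₂/y₁ = ½[√(1 + 8Fr₁²) − 1] = ½[√45.73 − 1] = 2.88.
y₂ = 2.88 × 2.69 = 7.75 ft.
V₂ = q/y₂ = 59.2/7.75 = 7.64 ft/s. E₁ = y₁ + V₁²/2g = 10.2 ft; E₂ = y₂ + V₂²/2g = 8.66 ft. ΔE = E₁ − E₂ = 1.55 ft.

ΔE = 1.55 ft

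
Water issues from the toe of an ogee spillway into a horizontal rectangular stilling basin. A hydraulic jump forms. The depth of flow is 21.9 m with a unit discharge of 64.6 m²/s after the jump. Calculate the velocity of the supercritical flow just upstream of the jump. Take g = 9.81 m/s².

V₁ = 39.2 m/s

V₂ = q/y₂ = 64.6/21.9 = 2.95 m/s; Fr₂ = V₂/√(g·y₂) = 0.201.
Since the conjugate-depth ratio holds either way, y₁/y₂ = ½[√(1 + 8Fr₂²) − 1] = ½[√1.324 − 1] = 0.0753.
y₁ = 0.0753 × 21.9 = 1.65 m.
V₁ = q/y₁ = 64.6/1.65 = 39.2 m/s.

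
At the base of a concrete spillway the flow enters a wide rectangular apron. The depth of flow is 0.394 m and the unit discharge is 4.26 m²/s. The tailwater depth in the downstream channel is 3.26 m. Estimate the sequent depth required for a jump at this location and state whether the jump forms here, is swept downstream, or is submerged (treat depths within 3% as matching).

V₁ = q/y₁ = 4.26/0.394 = 10.8 m/s. Fr₁ = V₁/√(g·y₁) = 10.8/√(9.81×0.394) = 5.50.
Sequent-depth ratio: y₂/y₁ = ½[√(1 + 8Fr₁²) − 1] = ½[√243.0 − 1] = 7.29.
y₂ = 7.29 × 0.394 = 2.87 m.
Tailwater y_tw = 3.26 m: y_tw > y₂, so the jump is submerged.

y₂ = 2.87 m; the jump is submerged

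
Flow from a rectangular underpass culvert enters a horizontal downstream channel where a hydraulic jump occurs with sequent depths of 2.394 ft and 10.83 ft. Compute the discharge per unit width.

For a rectangular channel the momentum equation gives q² = ½·g·y₁·y₂·(y₁ + y₂) = ½×32.2×2.394×10.83×13.22 = 5520.
q = √5520 = 74.30 ft²/s.

q = 74.30 ft²/s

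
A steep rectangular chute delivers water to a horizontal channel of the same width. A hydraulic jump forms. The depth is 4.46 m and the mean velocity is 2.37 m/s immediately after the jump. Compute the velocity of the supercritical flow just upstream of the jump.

V₁ = 11.2 m/s

Fr₂ = V₂/√(g·y₂) = 2.37/√(9.81×4.46) = 0.358.
From the momentum equation (using Fr₂), y₁/y₂ = ½[√(1 + 8Fr₂²) − 1] = ½[√2.027 − 1] = 0.212.
y₁ = 0.212 × 4.46 = 0.945 m.
V₁ = q/y₁ = 10.6/0.945 = 11.2 m/s.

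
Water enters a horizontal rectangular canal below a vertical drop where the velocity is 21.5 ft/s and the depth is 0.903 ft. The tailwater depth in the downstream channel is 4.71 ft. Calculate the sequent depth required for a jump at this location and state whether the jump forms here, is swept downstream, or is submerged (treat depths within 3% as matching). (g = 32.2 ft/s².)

y₂ = 4.66 ft; the jump forms here

Fr₁ = V₁/√(g·y₁) = 21.5/√(32.2×0.903) = 3.99.
From the momentum equation for a rectangular channel, y₂/y₁ = ½[√(1 + 8Fr₁²) − 1] = ½[√128.2 − 1] = 5.16.
y₂ = 5.16 × 0.903 = 4.66 ft.
Tailwater y_tw = 4.71 ft: y_tw ≈ y₂, so the jump forms here.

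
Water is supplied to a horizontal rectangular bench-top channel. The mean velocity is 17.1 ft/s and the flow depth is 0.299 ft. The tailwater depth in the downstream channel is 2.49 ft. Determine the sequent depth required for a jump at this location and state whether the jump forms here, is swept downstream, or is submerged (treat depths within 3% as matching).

y₂ = 2.19 ft; the jump is submerged

Fr₁ = V₁/√(g·y₁) = 17.1/√(32.2×0.299) = 5.51.
By Bélanger, y₂/y₁ = ½[√(1 + 8Fr₁²) − 1] = ½[√244.0 − 1] = 7.31.
y₂ = 7.31 × 0.299 = 2.19 ft.
Tailwater y_tw = 2.49 ft: y_tw > y₂, so the jump is submerged.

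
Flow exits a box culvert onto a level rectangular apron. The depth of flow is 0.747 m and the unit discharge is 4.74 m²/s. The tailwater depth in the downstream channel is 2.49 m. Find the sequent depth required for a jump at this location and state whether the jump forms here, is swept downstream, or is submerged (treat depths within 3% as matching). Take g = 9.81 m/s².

V₁ = q/y₁ = 4.74/0.747 = 6.35 m/s. Fr₁ = V₁/√(g·y₁) = 6.35/√(9.81×0.747) = 2.34.
Sequent-depth ratio: y₂/y₁ = ½[√(1 + 8Fr₁²) − 1] = ½[√44.96 − 1] = 2.85.
y₂ = 2.85 × 0.747 = 2.13 m.
Tailwater y_tw = 2.49 m: y_tw > y₂, so the jump is submerged.

y₂ = 2.13 m; the jump is submerged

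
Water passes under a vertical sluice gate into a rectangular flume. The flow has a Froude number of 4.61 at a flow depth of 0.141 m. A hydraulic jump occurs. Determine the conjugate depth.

Fr₁ = 4.61 (given).
From the momentum equation for a rectangular channel, y₂/y₁ = ½[√(1 + 8Fr₁²) − 1] = ½[√171.0 − 1] = 6.04.
y₂ = 6.04 × 0.141 = 0.851 m.

y₂ = 0.851 m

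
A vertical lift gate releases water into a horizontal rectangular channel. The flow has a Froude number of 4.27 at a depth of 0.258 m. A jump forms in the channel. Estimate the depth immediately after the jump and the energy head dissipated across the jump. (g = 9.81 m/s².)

y₂ = 1.43 m; ΔE = 1.10 m

Fr₁ = 4.27 (given).
Bélanger equation: y₂/y₁ = ½[√(1 + 8Fr₁²) − 1] = ½[√146.9 − 1] = 5.56.
y₂ = 5.56 × 0.258 = 1.43 m.
V₁ = Fr₁·√(g·y₁) = 4.27×√(9.81×0.258) = 6.79 m/s; q = V₁·y₁ = 1.75 m²/s. V₂ = q/y₂ = 1.75/1.43 = 1.22 m/s. E₁ = y₁ + V₁²/2g = 2.61 m; E₂ = y₂ + V₂²/2g = 1.51 m. ΔE = E₁ − E₂ = 1.10 m.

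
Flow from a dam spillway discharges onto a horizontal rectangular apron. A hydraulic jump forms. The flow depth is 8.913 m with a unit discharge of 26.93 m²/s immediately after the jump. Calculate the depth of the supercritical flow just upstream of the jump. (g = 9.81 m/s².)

V₂ = q/y₂ = 26.93/8.913 = 3.021 m/s; Fr₂ = V₂/√(g·y₂) = 0.3231.
From the momentum equation (using Fr₂), y₁/y₂ = ½[√(1 + 8Fr₂²) − 1] = ½[√1.8353 − 1] = 0.1774.
y₁ = 0.1774 × 8.913 = 1.581 m.

y₁ = 1.581 m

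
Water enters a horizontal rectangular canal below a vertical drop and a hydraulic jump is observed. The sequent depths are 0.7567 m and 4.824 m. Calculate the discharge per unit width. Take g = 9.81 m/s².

q = 9.996 m²/s

For a rectangular channel the momentum equation gives q² = ½·g·y₁·y₂·(y₁ + y₂) = ½×9.81×0.7567×4.824×5.581 = 99.92.
q = √99.92 = 9.996 m²/s.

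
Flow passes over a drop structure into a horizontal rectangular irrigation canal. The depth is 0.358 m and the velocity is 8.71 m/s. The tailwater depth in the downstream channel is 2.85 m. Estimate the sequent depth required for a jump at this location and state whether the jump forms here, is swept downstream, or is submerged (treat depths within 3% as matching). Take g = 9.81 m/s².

y₂ = 2.18 m; the jump is submerged

Fr₁ = V₁/√(g·y₁) = 8.71/√(9.81×0.358) = 4.65.
By Bélanger, y₂/y₁ = ½[√(1 + 8Fr₁²) − 1] = ½[√173.8 − 1] = 6.09.
y₂ = 6.09 × 0.358 = 2.18 m.
Tailwater y_tw = 2.85 m: y_tw > y₂, so the jump is submerged.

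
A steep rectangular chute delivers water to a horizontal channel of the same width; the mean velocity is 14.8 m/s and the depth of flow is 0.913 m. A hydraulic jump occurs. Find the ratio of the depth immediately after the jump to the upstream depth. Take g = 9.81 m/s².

y₂/y₁ = 6.51

Fr₁ = V₁/√(g·y₁) = 14.8/√(9.81×0.913) = 4.95.
Conjugate-depth relation: y₂/y₁ = ½[√(1 + 8Fr₁²) − 1] = ½[√196.6 − 1] = 6.51.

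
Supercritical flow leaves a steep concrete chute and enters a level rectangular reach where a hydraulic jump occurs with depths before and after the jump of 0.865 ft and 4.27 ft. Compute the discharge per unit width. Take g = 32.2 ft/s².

q = 17.5 ft²/s

For a rectangular channel the momentum equation gives q² = ½·g·y₁·y₂·(y₁ + y₂) = ½×32.2×0.865×4.27×5.13 = 305.
q = √305 = 17.5 ft²/s.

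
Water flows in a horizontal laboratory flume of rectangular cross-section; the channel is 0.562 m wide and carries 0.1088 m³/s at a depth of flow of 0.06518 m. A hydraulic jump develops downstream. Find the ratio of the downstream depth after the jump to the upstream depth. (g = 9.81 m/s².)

y₂/y₁ = 4.777

q = Q/b = 0.1088/0.562 = 0.1936 m²/s; V₁ = q/y₁ = 2.970 m/s. Fr₁ = V₁/√(g·y₁) = 3.714.
By Bélanger, y₂/y₁ = ½[√(1 + 8Fr₁²) − 1] = ½[√111.37 − 1] = 4.777.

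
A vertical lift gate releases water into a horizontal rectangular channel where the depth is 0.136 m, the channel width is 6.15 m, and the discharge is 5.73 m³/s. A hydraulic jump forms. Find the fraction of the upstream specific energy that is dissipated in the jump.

ΔE/E₁ = 0.560 (56.0%)

q = Q/b = 5.73/6.15 = 0.932 m²/s; V₁ = q/y₁ = 6.85 m/s. Fr₁ = V₁/√(g·y₁) = 5.93.
Conjugate-depth relation: y₂/y₁ = ½[√(1 + 8Fr₁²) − 1] = ½[√282.4 − 1] = 7.90.
y₂ = 7.90 × 0.136 = 1.07 m.
E₁ = y₁ + V₁²/2g = 2.53 m. ΔE = (y₂ − y₁)³/(4y₁y₂) = 1.42 m. ΔE/E₁ = 1.42/2.53 = 0.560.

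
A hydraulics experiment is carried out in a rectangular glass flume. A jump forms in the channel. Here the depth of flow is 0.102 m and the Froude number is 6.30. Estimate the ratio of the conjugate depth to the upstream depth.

Fr₁ = 6.30 (given).
From the momentum equation for a rectangular channel, y₂/y₁ = ½[√(1 + 8Fr₁²) − 1] = ½[√318.5 − 1] = 8.42.

y₂/y₁ = 8.42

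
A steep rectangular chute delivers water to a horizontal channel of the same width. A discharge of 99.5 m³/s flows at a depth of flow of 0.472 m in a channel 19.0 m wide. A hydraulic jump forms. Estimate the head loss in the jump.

ΔE = 3.40 m

q = Q/b = 99.5/19.0 = 5.24 m²/s; V₁ = q/y₁ = 11.1 m/s. Fr₁ = V₁/√(g·y₁) = 5.16.
From the momentum equation for a rectangular channel, y₂/y₁ = ½[√(1 + 8Fr₁²) − 1] = ½[√213.7 − 1] = 6.81.
y₂ = 6.81 × 0.472 = 3.21 m.
Head loss: ΔE = (y₂ − y₁)³/(4y₁y₂) = (3.21 − 0.472)³/(4×0.472×3.21) = 20.6/6.07 = 3.40 m.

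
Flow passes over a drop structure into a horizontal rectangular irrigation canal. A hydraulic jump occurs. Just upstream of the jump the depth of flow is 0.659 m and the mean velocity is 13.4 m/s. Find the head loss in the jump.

ΔE = 5.03 m

Fr₁ = V₁/√(g·y₁) = 13.4/√(9.81×0.659) = 5.27.
Sequent-depth ratio: y₂/y₁ = ½[√(1 + 8Fr₁²) − 1] = ½[√223.2 − 1] = 6.97.
y₂ = 6.97 × 0.659 = 4.59 m.
q = V₁·y₁ = 13.4 × 0.659 = 8.83 m²/s. V₂ = q/y₂ = 8.83/4.59 = 1.92 m/s. E₁ = y₁ + V₁²/2g = 9.81 m; E₂ = y₂ + V₂²/2g = 4.78 m. ΔE = E₁ − E₂ = 5.03 m.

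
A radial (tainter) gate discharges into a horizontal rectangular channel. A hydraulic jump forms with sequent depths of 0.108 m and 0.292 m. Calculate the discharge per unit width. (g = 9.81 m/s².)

q = 0.249 m²/s

For a rectangular channel the momentum equation gives q² = ½·g·y₁·y₂·(y₁ + y₂) = ½×9.81×0.108×0.292×0.400 = 0.0619.
q = √0.0619 = 0.249 m²/s.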